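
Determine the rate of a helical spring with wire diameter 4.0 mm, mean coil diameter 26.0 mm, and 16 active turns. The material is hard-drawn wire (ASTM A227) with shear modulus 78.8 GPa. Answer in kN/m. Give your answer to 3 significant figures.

8.97 kN/m

k = Gd⁴/(8D³N_a) = (78.8×10³ × 4.0⁴) / (8 × 26.0³ × 16)
  = 2.01728e+07 / 2.24973e+06 = 8.9668 N/mm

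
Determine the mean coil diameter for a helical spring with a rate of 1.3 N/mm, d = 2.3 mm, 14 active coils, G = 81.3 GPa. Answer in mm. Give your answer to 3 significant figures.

25.0 mm

D = (Gd⁴/(8N_a·k))^(1/3) = (81.3×10³·2.3⁴/(8·14·1.3))^(1/3)
  = (15625.7)^(1/3) = 25.0004 mm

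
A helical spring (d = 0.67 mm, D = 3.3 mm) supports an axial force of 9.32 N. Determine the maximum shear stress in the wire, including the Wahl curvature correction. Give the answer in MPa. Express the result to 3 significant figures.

343 MPa

Spring index C = D/d = 3.3/0.67 = 4.9254
K_W = (4C−1)/(4C−4) + 0.615/C = 18.701/15.701 + 0.1249 = 1.3159
τ₀ = 8FD/(πd³) = 8·9.32·3.3/(π·0.67³) = 246.048/0.94487 = 260.4 MPa
τ_max = K·τ₀ = 1.3159 × 260.4 = 342.67 MPa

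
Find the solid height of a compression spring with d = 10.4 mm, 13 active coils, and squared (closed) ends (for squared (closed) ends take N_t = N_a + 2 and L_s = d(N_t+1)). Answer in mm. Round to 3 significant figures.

squared (closed) ends: N_t = N_a + 2 = 13 + 2 = 15
L_s = d·(N_t+1) = 10.4 × 16 = 166.4 mm

166 mm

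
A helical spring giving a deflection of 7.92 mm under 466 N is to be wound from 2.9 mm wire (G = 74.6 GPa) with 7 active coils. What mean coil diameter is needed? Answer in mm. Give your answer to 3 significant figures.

11.7 mm

Required rate k = F/δ = 466/7.92 = 58.838 N/mm
D = (Gd⁴/(8N_a·k))^(1/3) = (74.6×10³·2.9⁴/(8·7·58.838))^(1/3)
  = (1601.33)^(1/3) = 11.6993 mm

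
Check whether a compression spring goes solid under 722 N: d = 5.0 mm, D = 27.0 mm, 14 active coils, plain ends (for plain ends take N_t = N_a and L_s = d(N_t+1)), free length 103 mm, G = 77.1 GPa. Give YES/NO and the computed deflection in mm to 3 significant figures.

YES, δ = 33.0 mm

k = Gd⁴/(8D³N_a) = (77.1×10³)(5.0⁴)/(8·27.0³·14) = 21.859 N/mm
N_t = 14; L_s = 5.0·15 = 75 mm; δ_solid = L₀ − L_s = 103 − 75 = 28 mm
δ = F/k = 722/21.859 = 33.03 mm
δ ≥ δ_solid → spring goes solid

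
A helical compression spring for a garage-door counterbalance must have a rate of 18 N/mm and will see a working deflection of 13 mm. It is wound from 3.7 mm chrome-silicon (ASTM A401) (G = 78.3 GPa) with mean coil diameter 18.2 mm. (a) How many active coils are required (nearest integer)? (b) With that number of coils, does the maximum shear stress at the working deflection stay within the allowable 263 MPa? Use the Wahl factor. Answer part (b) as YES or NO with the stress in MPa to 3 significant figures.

(a) 17 coils; (b) NO, τ_max = 280 MPa

N_a = Gd⁴/(8D³k) = (78.3×10³)(3.7⁴)/(8·18.2³·18) = 16.9 → N_a = 17
Actual rate k = Gd⁴/(8D³·17) = 17.898 N/mm
Working load F = kδ = 17.898·13 = 232.68 N
C = 18.2/3.7 = 4.9189; K_W = (4C−1)/(4C−4)+0.615/C = 1.3164
τ_max = K_W·8FD/(πd³) = 1.3164·212.89 = 280.26 MPa
τ_max > 263 MPa → exceeds allowable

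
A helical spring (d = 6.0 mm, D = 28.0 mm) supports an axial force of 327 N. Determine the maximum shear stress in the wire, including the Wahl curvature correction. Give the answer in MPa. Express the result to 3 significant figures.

Spring index C = D/d = 28.0/6.0 = 4.6667
K_W = (4C−1)/(4C−4) + 0.615/C = 17.667/14.667 + 0.1318 = 1.3363
τ₀ = 8FD/(πd³) = 8·327·28.0/(π·6.0³) = 73248/678.58 = 107.94 MPa
τ_max = K·τ₀ = 1.3363 × 107.94 = 144.25 MPa

144 MPa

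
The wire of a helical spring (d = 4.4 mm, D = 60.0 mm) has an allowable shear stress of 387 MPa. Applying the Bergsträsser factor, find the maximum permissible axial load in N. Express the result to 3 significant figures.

C = D/d = 60.0/4.4 = 13.6364
K_B = (4C+2)/(4C−3) = 56.545/51.545 = 1.0970
τ_max = K·8FD/(πd³) → F_max = τ_allow·πd³/(8DK)
F_max = 387·π·4.4³/(8·60.0·1.0970) = 1.0357e+05/526.56 = 196.68 N

197 N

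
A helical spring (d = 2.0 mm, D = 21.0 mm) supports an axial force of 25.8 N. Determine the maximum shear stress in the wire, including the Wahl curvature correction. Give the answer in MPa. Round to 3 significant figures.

Spring index C = D/d = 21.0/2.0 = 10.5000
K_W = (4C−1)/(4C−4) + 0.615/C = 41.000/38.000 + 0.0586 = 1.1375
τ₀ = 8FD/(πd³) = 8·25.8·21.0/(π·2.0³) = 4334.4/25.133 = 172.46 MPa
τ_max = K·τ₀ = 1.1375 × 172.46 = 196.18 MPa

196 MPa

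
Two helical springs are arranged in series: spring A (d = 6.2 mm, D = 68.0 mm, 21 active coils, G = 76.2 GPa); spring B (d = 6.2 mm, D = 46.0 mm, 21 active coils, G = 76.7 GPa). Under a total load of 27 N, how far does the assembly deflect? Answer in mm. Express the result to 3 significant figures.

k_A = Gd⁴/(8D³N_a) = (76.2×10³)(6.2⁴)/(8·68.0³·21) = 2.1315 N/mm
k_B = Gd⁴/(8D³N_a) = (76.7×10³)(6.2⁴)/(8·46.0³·21) = 6.9307 N/mm
Series: 1/k_eq = 1/2.1315 + 1/6.9307 = 0.61344; k_eq = 1.6302 N/mm
δ = F/k_eq = 27/1.6302 = 16.563 mm

16.6 mm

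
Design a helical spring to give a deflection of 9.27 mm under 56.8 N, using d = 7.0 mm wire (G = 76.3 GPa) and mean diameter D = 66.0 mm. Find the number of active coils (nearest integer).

13

Required rate k = F/δ = 56.8/9.27 = 6.1273 N/mm
N_a = Gd⁴/(8D³k) = (76.3×10³ × 7.0⁴)/(8 × 66.0³ × 6.1273)
    = 1.83196e+08 / 1.40926e+07 = 13 → 13 coils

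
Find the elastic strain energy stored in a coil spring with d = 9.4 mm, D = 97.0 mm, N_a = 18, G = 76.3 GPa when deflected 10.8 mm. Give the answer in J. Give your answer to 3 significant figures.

k = Gd⁴/(8D³N_a) = (76.3×10³)(9.4⁴)/(8·97.0³·18) = 4.5327 N/mm
U = ½kδ² = 0.5 × 4.5327 × 10.8² = 264.35 N·mm = 0.26435 J

0.264 J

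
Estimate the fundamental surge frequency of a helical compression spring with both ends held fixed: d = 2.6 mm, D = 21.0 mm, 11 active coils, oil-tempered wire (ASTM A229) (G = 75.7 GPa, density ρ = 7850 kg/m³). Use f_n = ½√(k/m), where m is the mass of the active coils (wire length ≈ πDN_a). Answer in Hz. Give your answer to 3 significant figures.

187 Hz

k = Gd⁴/(8D³N_a) = (75.7×10³)(2.6⁴)/(8·21.0³·11) = 4.2447 N/mm = 4244.7 N/m
Wire length L = πDN_a = π·21.0·11 = 725.71 mm
m = ρ·(πd²/4)·L = 7850 × 5.3093×10⁻⁶ m² × 0.72571 m = 0.030246 kg
f_n = ½√(k/m) = 0.5·√(4244.7/0.030246) = 0.5·√(1.4034e+05) = 187.31 Hz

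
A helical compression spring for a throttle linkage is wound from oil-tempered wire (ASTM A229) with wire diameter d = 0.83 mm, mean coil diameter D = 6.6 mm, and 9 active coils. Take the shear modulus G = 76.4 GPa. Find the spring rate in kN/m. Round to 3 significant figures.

k = Gd⁴/(8D³N_a) = (76.4×10³ × 0.83⁴) / (8 × 6.6³ × 9)
  = 36258.2 / 20699.7 = 1.7516 N/mm

1.75 kN/m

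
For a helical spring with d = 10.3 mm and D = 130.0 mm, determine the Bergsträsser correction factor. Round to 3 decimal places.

1.105

C = D/d = 130.0/10.3 = 12.6214
K_B = (4C+2)/(4C−3) = 52.485/47.485 = 1.1053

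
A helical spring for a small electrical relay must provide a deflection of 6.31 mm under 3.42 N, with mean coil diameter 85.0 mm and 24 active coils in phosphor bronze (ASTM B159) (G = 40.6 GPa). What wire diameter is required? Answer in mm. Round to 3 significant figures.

Required rate k = F/δ = 3.42/6.31 = 0.542 N/mm
d = (8D³N_a·k / G)^(1/4) = (8·85.0³·24·0.542 / (40.6×10³))^0.25
  = (1574.1)^0.25 = 6.2988 mm

6.30 mm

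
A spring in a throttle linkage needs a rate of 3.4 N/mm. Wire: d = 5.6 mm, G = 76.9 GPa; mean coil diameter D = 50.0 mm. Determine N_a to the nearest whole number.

N_a = Gd⁴/(8D³k) = (76.9×10³ × 5.6⁴)/(8 × 50.0³ × 3.4)
    = 7.56273e+07 / 3.4e+06 = 22.24 → 22 coils

22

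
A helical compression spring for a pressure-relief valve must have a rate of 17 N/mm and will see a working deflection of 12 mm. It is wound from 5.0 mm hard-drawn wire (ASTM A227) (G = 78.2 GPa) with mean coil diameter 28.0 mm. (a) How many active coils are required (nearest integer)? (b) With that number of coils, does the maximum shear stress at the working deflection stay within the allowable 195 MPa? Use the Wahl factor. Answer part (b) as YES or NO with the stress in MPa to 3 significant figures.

N_a = Gd⁴/(8D³k) = (78.2×10³)(5.0⁴)/(8·28.0³·17) = 16.37 → N_a = 16
Actual rate k = Gd⁴/(8D³·16) = 17.394 N/mm
Working load F = kδ = 17.394·12 = 208.73 N
C = 28.0/5.0 = 5.6000; K_W = (4C−1)/(4C−4)+0.615/C = 1.2729
τ_max = K_W·8FD/(πd³) = 1.2729·119.06 = 151.55 MPa
τ_max ≤ 195 MPa → acceptable

(a) 16 coils; (b) YES, τ_max = 152 MPa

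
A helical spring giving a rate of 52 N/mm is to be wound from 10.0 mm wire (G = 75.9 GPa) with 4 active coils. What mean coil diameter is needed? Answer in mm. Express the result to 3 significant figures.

77.0 mm

D = (Gd⁴/(8N_a·k))^(1/3) = (75.9×10³·10.0⁴/(8·4·52))^(1/3)
  = (456130)^(1/3) = 76.9773 mm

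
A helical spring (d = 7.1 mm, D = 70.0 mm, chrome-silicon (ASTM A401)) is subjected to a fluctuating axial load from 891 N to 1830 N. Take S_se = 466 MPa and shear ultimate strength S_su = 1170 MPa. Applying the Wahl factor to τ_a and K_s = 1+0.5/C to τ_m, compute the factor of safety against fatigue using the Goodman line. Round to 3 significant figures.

C = D/d = 70.0/7.1 = 9.8592; K_W = (4C−1)/(4C−4)+0.615/C = 1.1470; K_s = 1+0.5/C = 1.0507
F_a = (F_max−F_min)/2 = 469.5 N; F_m = (F_max+F_min)/2 = 1360.5 N
τ_a = K_W·8F_aD/(πd³) = 1.1470 × 233.83 = 268.21 MPa
τ_m = K_s·8F_mD/(πd³) = 1.0507 × 677.58 = 711.94 MPa
Goodman: 1/n_f = τ_a/S_se + τ_m/S_su = 268.21/466 + 711.94/1170 = 0.57556 + 0.60850 = 1.1841
n_f = 1/1.1841 = 0.8446

0.845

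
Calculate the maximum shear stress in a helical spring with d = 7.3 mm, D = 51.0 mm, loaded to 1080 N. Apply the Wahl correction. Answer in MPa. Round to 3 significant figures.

437 MPa

Spring index C = D/d = 51.0/7.3 = 6.9863
K_W = (4C−1)/(4C−4) + 0.615/C = 26.945/23.945 + 0.0880 = 1.2133
τ₀ = 8FD/(πd³) = 8·1080·51.0/(π·7.3³) = 440640/1222.1 = 360.55 MPa
τ_max = K·τ₀ = 1.2133 × 360.55 = 437.46 MPa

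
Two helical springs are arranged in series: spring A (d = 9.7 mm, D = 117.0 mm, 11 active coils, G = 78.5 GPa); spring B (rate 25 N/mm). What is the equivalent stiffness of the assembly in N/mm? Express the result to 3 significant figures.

k_A = Gd⁴/(8D³N_a) = (78.5×10³)(9.7⁴)/(8·117.0³·11) = 4.9308 N/mm
Series: 1/k_eq = 1/4.9308 + 1/25 = 0.24281; k_eq = 4.1185 N/mm

4.12 N/mm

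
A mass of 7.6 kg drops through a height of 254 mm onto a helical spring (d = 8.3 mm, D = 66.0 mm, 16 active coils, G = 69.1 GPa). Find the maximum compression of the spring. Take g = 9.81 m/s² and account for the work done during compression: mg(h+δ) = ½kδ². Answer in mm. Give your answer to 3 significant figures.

74.1 mm

k = Gd⁴/(8D³N_a) = (69.1×10³)(8.3⁴)/(8·66.0³·16) = 8.9115 N/mm
W = mg = 7.6 × 9.81 = 74.556 N
½kδ² − Wδ − Wh = 0 → δ = (W + √(W² + 2kWh))/k
δ = (74.556 + √(5558.6 + 337516))/8.9115 = (74.556 + 585.73)/8.9115 = 74.094 mm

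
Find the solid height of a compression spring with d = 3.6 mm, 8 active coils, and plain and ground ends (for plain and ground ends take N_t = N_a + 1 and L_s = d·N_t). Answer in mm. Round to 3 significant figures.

32.4 mm

plain and ground ends: N_t = N_a + 1 = 8 + 1 = 9
L_s = d·N_t = 3.6 × 9 = 32.4 mm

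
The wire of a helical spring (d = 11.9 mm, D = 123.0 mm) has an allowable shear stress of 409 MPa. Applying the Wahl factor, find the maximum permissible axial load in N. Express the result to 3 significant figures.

C = D/d = 123.0/11.9 = 10.3361
K_W = (4C−1)/(4C−4) + 0.615/C = 40.345/37.345 + 0.0595 = 1.1398
τ_max = K·8FD/(πd³) → F_max = τ_allow·πd³/(8DK)
F_max = 409·π·11.9³/(8·123.0·1.1398) = 2.1653e+06/1121.6 = 1930.5 N

1930 N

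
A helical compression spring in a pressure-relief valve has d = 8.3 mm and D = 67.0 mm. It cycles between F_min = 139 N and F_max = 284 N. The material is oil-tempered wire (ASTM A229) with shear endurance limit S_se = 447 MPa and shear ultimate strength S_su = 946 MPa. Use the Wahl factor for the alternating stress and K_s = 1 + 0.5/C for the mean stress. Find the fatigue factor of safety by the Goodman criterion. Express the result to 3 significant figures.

7.81

C = D/d = 67.0/8.3 = 8.0723; K_W = (4C−1)/(4C−4)+0.615/C = 1.1822; K_s = 1+0.5/C = 1.0619
F_a = (F_max−F_min)/2 = 72.5 N; F_m = (F_max+F_min)/2 = 211.5 N
τ_a = K_W·8F_aD/(πd³) = 1.1822 × 21.633 = 25.575 MPa
τ_m = K_s·8F_mD/(πd³) = 1.0619 × 63.109 = 67.018 MPa
Goodman: 1/n_f = τ_a/S_se + τ_m/S_su = 25.575/447 + 67.018/946 = 0.05722 + 0.07084 = 0.12806
n_f = 1/0.12806 = 7.809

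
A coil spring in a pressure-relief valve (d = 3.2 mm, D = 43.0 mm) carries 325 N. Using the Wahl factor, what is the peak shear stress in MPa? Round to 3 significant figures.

1200 MPa

Spring index C = D/d = 43.0/3.2 = 13.4375
K_W = (4C−1)/(4C−4) + 0.615/C = 52.750/49.750 + 0.0458 = 1.1061
τ₀ = 8FD/(πd³) = 8·325·43.0/(π·3.2³) = 111800/102.94 = 1086 MPa
τ_max = K·τ₀ = 1.1061 × 1086 = 1201.2 MPa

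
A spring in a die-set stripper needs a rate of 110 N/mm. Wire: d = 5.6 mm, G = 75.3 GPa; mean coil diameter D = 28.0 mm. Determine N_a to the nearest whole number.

4

N_a = Gd⁴/(8D³k) = (75.3×10³ × 5.6⁴)/(8 × 28.0³ × 110)
    = 7.40538e+07 / 1.93178e+07 = 3.833 → 4 coils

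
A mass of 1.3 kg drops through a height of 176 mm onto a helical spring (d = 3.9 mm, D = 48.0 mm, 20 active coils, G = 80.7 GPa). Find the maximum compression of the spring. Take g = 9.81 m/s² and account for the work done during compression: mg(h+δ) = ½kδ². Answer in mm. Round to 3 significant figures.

78.4 mm

k = Gd⁴/(8D³N_a) = (80.7×10³)(3.9⁴)/(8·48.0³·20) = 1.0551 N/mm
W = mg = 1.3 × 9.81 = 12.753 N
½kδ² − Wδ − Wh = 0 → δ = (W + √(W² + 2kWh))/k
δ = (12.753 + √(162.64 + 4736.34))/1.0551 = (12.753 + 69.993)/1.0551 = 78.426 mm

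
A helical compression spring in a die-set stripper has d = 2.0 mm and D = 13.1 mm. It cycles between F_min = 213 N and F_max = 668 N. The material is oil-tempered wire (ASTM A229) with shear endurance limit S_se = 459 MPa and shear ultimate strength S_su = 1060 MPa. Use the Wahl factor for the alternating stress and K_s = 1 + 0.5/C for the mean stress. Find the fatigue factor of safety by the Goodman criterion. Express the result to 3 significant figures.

0.227

C = D/d = 13.1/2.0 = 6.5500; K_W = (4C−1)/(4C−4)+0.615/C = 1.2290; K_s = 1+0.5/C = 1.0763
F_a = (F_max−F_min)/2 = 227.5 N; F_m = (F_max+F_min)/2 = 440.5 N
τ_a = K_W·8F_aD/(πd³) = 1.2290 × 948.64 = 1165.9 MPa
τ_m = K_s·8F_mD/(πd³) = 1.0763 × 1836.8 = 1977 MPa
Goodman: 1/n_f = τ_a/S_se + τ_m/S_su = 1165.9/459 + 1977/1060 = 2.54011 + 1.86513 = 4.4052
n_f = 1/4.4052 = 0.227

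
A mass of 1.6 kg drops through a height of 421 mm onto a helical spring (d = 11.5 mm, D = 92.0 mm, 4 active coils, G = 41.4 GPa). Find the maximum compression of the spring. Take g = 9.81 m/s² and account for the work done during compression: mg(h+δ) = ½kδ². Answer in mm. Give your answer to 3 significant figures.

k = Gd⁴/(8D³N_a) = (41.4×10³)(11.5⁴)/(8·92.0³·4) = 29.059 N/mm
W = mg = 1.6 × 9.81 = 15.696 N
½kδ² − Wδ − Wh = 0 → δ = (W + √(W² + 2kWh))/k
δ = (15.696 + √(246.36 + 384043))/29.059 = (15.696 + 619.91)/29.059 = 21.873 mm

21.9 mm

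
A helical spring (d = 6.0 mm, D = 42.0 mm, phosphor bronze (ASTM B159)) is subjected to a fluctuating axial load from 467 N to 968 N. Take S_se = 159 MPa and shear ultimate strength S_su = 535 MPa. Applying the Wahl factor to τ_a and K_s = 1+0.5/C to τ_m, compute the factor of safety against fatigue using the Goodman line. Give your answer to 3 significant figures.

C = D/d = 42.0/6.0 = 7.0000; K_W = (4C−1)/(4C−4)+0.615/C = 1.2129; K_s = 1+0.5/C = 1.0714
F_a = (F_max−F_min)/2 = 250.5 N; F_m = (F_max+F_min)/2 = 717.5 N
τ_a = K_W·8F_aD/(πd³) = 1.2129 × 124.03 = 150.44 MPa
τ_m = K_s·8F_mD/(πd³) = 1.0714 × 355.27 = 380.65 MPa
Goodman: 1/n_f = τ_a/S_se + τ_m/S_su = 150.44/159 + 380.65/535 = 0.94614 + 0.71149 = 1.6576
n_f = 1/1.6576 = 0.6033

0.603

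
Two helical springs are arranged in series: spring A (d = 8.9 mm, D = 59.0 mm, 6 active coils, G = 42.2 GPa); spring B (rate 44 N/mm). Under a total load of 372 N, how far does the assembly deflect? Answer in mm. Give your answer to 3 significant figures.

22.3 mm

k_A = Gd⁴/(8D³N_a) = (42.2×10³)(8.9⁴)/(8·59.0³·6) = 26.858 N/mm
Series: 1/k_eq = 1/26.858 + 1/44 = 0.05996; k_eq = 16.678 N/mm
δ = F/k_eq = 372/16.678 = 22.305 mm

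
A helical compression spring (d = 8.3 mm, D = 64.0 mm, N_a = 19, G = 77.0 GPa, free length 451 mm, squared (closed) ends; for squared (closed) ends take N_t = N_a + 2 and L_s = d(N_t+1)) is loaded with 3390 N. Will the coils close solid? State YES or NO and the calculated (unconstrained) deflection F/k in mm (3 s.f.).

k = Gd⁴/(8D³N_a) = (77.0×10³)(8.3⁴)/(8·64.0³·19) = 9.1711 N/mm
N_t = 21; L_s = 8.3·22 = 182.6 mm; δ_solid = L₀ − L_s = 451 − 182.6 = 268.4 mm
δ = F/k = 3390/9.1711 = 369.64 mm
δ ≥ δ_solid → spring goes solid

YES, δ = 370 mm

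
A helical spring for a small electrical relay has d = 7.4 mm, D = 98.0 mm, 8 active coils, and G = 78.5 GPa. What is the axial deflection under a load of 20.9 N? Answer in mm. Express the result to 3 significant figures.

5.35 mm

k = Gd⁴/(8D³N_a) = (78.5×10³)(7.4⁴)/(8·98.0³·8) = 3.9079 N/mm
δ = F/k = 20.9 / 3.9079 = 5.3482 mm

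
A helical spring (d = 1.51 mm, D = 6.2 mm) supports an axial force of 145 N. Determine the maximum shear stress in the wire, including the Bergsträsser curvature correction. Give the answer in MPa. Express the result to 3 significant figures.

913 MPa

Spring index C = D/d = 6.2/1.51 = 4.1060
K_B = (4C+2)/(4C−3) = 18.424/13.424 = 1.3725
τ₀ = 8FD/(πd³) = 8·145·6.2/(π·1.51³) = 7192/10.816 = 664.92 MPa
τ_max = K·τ₀ = 1.3725 × 664.92 = 912.58 MPa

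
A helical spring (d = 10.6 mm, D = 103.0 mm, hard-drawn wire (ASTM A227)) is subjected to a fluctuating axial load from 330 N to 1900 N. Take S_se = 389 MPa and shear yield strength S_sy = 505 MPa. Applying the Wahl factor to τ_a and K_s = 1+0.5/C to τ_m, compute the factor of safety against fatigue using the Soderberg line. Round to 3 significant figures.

C = D/d = 103.0/10.6 = 9.7170; K_W = (4C−1)/(4C−4)+0.615/C = 1.1493; K_s = 1+0.5/C = 1.0515
F_a = (F_max−F_min)/2 = 785 N; F_m = (F_max+F_min)/2 = 1115 N
τ_a = K_W·8F_aD/(πd³) = 1.1493 × 172.87 = 198.69 MPa
τ_m = K_s·8F_mD/(πd³) = 1.0515 × 245.55 = 258.18 MPa
Soderberg: 1/n_f = τ_a/S_se + τ_m/S_sy = 198.69/389 + 258.18/505 = 0.51077 + 0.51125 = 1.022
n_f = 1/1.022 = 0.9785

0.978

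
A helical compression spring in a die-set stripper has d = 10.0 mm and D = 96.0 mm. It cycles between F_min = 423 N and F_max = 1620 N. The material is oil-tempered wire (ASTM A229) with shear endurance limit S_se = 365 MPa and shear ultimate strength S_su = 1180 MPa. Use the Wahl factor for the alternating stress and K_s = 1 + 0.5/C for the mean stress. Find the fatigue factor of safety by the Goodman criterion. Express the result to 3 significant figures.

C = D/d = 96.0/10.0 = 9.6000; K_W = (4C−1)/(4C−4)+0.615/C = 1.1513; K_s = 1+0.5/C = 1.0521
F_a = (F_max−F_min)/2 = 598.5 N; F_m = (F_max+F_min)/2 = 1021.5 N
τ_a = K_W·8F_aD/(πd³) = 1.1513 × 146.31 = 168.44 MPa
τ_m = K_s·8F_mD/(πd³) = 1.0521 × 249.72 = 262.72 MPa
Goodman: 1/n_f = τ_a/S_se + τ_m/S_su = 168.44/365 + 262.72/1180 = 0.46149 + 0.22265 = 0.68414
n_f = 1/0.68414 = 1.462

1.46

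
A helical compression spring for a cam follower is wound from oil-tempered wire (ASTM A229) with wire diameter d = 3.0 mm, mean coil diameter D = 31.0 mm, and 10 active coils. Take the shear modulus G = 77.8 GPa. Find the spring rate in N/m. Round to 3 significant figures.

2640 N/m

k = Gd⁴/(8D³N_a) = (77.8×10³ × 3.0⁴) / (8 × 31.0³ × 10)
  = 6.3018e+06 / 2.38328e+06 = 2.6442 N/mm = 2644.2 N/m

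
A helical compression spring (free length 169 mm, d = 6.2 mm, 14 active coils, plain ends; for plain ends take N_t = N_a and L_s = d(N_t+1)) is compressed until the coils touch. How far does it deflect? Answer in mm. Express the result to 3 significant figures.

76.0 mm

N_t = 14; L_s = 6.2·15 = 93 mm
δ_solid = L₀ − L_s = 169 − 93 = 76 mm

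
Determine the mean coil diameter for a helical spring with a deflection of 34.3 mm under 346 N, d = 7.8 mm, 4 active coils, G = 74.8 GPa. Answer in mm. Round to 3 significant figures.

Required rate k = F/δ = 346/34.3 = 10.087 N/mm
D = (Gd⁴/(8N_a·k))^(1/3) = (74.8×10³·7.8⁴/(8·4·10.087))^(1/3)
  = (857725)^(1/3) = 95.0129 mm

95.0 mm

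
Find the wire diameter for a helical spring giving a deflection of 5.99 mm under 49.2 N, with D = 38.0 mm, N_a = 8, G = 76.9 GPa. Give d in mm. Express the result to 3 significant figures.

Required rate k = F/δ = 49.2/5.99 = 8.2137 N/mm
d = (8D³N_a·k / G)^(1/4) = (8·38.0³·8·8.2137 / (76.9×10³))^0.25
  = (375.1)^0.25 = 4.4008 mm

4.40 mm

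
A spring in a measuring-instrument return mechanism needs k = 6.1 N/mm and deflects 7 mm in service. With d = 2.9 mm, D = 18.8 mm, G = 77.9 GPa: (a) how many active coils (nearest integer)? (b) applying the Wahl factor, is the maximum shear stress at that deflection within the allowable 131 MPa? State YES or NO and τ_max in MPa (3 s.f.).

N_a = Gd⁴/(8D³k) = (77.9×10³)(2.9⁴)/(8·18.8³·6.1) = 16.99 → N_a = 17
Actual rate k = Gd⁴/(8D³·17) = 6.097 N/mm
Working load F = kδ = 6.097·7 = 42.679 N
C = 18.8/2.9 = 6.4828; K_W = (4C−1)/(4C−4)+0.615/C = 1.2317
τ_max = K_W·8FD/(πd³) = 1.2317·83.776 = 103.18 MPa
τ_max ≤ 131 MPa → acceptable

(a) 17 coils; (b) YES, τ_max = 103 MPa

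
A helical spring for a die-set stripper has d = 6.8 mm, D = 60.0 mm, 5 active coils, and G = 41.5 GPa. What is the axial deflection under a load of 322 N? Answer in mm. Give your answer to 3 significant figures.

31.4 mm

k = Gd⁴/(8D³N_a) = (41.5×10³)(6.8⁴)/(8·60.0³·5) = 10.27 N/mm
δ = F/k = 322 / 10.27 = 31.353 mm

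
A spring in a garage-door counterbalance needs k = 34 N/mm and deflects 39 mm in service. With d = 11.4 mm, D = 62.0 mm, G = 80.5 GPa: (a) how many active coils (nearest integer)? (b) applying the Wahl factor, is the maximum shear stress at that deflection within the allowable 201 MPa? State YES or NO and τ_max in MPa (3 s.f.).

(a) 21 coils; (b) YES, τ_max = 181 MPa

N_a = Gd⁴/(8D³k) = (80.5×10³)(11.4⁴)/(8·62.0³·34) = 20.97 → N_a = 21
Actual rate k = Gd⁴/(8D³·21) = 33.957 N/mm
Working load F = kδ = 33.957·39 = 1324.3 N
C = 62.0/11.4 = 5.4386; K_W = (4C−1)/(4C−4)+0.615/C = 1.2821
τ_max = K_W·8FD/(πd³) = 1.2821·141.13 = 180.93 MPa
τ_max ≤ 201 MPa → acceptable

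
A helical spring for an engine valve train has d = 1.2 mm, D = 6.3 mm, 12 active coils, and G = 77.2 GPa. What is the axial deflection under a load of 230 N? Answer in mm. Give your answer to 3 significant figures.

34.5 mm

k = Gd⁴/(8D³N_a) = (77.2×10³)(1.2⁴)/(8·6.3³·12) = 6.6688 N/mm
δ = F/k = 230 / 6.6688 = 34.489 mm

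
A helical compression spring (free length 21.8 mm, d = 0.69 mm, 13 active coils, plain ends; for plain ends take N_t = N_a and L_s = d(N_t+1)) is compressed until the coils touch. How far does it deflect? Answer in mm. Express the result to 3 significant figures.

12.1 mm

N_t = 13; L_s = 0.69·14 = 9.66 mm
δ_solid = L₀ − L_s = 21.8 − 9.66 = 12.14 mm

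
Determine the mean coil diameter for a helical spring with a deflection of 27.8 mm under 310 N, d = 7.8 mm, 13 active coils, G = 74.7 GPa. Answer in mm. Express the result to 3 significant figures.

62.0 mm

Required rate k = F/δ = 310/27.8 = 11.151 N/mm
D = (Gd⁴/(8N_a·k))^(1/3) = (74.7×10³·7.8⁴/(8·13·11.151))^(1/3)
  = (238423)^(1/3) = 62.0083 mm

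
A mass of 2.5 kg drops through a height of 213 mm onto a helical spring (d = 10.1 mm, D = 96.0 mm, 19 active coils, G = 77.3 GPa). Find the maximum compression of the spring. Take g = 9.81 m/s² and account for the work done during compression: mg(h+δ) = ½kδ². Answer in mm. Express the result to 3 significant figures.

46.1 mm

k = Gd⁴/(8D³N_a) = (77.3×10³)(10.1⁴)/(8·96.0³·19) = 5.9815 N/mm
W = mg = 2.5 × 9.81 = 24.525 N
½kδ² − Wδ − Wh = 0 → δ = (W + √(W² + 2kWh))/k
δ = (24.525 + √(601.48 + 62492.3))/5.9815 = (24.525 + 251.18)/5.9815 = 46.094 mm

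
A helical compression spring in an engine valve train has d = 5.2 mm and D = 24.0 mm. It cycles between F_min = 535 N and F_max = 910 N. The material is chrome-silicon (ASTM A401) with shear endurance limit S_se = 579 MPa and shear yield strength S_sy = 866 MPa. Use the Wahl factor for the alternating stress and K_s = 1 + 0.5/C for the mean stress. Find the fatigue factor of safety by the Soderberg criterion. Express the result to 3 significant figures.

1.69

C = D/d = 24.0/5.2 = 4.6154; K_W = (4C−1)/(4C−4)+0.615/C = 1.3407; K_s = 1+0.5/C = 1.1083
F_a = (F_max−F_min)/2 = 187.5 N; F_m = (F_max+F_min)/2 = 722.5 N
τ_a = K_W·8F_aD/(πd³) = 1.3407 × 81.497 = 109.26 MPa
τ_m = K_s·8F_mD/(πd³) = 1.1083 × 314.04 = 348.06 MPa
Soderberg: 1/n_f = τ_a/S_se + τ_m/S_sy = 109.26/579 + 348.06/866 = 0.18871 + 0.40191 = 0.59062
n_f = 1/0.59062 = 1.693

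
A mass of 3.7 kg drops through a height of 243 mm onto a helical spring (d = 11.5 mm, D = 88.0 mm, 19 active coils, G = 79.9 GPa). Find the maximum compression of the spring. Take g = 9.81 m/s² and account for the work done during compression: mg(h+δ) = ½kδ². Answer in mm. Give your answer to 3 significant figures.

39.0 mm

k = Gd⁴/(8D³N_a) = (79.9×10³)(11.5⁴)/(8·88.0³·19) = 13.491 N/mm
W = mg = 3.7 × 9.81 = 36.297 N
½kδ² − Wδ − Wh = 0 → δ = (W + √(W² + 2kWh))/k
δ = (36.297 + √(1317.5 + 237987))/13.491 = (36.297 + 489.19)/13.491 = 38.951 mm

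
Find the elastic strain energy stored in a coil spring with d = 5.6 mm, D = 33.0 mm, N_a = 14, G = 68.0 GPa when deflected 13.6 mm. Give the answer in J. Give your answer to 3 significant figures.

k = Gd⁴/(8D³N_a) = (68.0×10³)(5.6⁴)/(8·33.0³·14) = 16.615 N/mm
U = ½kδ² = 0.5 × 16.615 × 13.6² = 1536.6 N·mm = 1.5366 J

1.54 J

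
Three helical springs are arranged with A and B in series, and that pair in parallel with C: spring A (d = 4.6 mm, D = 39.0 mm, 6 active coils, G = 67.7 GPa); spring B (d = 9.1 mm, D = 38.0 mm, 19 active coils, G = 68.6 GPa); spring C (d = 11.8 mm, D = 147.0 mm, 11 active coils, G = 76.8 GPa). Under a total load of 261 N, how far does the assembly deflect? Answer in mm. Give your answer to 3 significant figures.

k_A = Gd⁴/(8D³N_a) = (67.7×10³)(4.6⁴)/(8·39.0³·6) = 10.646 N/mm
k_B = Gd⁴/(8D³N_a) = (68.6×10³)(9.1⁴)/(8·38.0³·19) = 56.402 N/mm
k_C = Gd⁴/(8D³N_a) = (76.8×10³)(11.8⁴)/(8·147.0³·11) = 5.3267 N/mm
Springs A,B series: k_AB = 1/(1/10.646+1/56.402) = 8.9556 N/mm; parallel with C: k_eq = 8.9556+5.3267 = 14.282 N/mm
δ = F/k_eq = 261/14.282 = 18.274 mm

18.3 mm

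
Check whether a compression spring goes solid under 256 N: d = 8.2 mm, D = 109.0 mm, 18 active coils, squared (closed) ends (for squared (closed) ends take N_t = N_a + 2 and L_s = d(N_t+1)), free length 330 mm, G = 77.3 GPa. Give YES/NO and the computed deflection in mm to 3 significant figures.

k = Gd⁴/(8D³N_a) = (77.3×10³)(8.2⁴)/(8·109.0³·18) = 1.8741 N/mm
N_t = 20; L_s = 8.2·21 = 172.2 mm; δ_solid = L₀ − L_s = 330 − 172.2 = 157.8 mm
δ = F/k = 256/1.8741 = 136.6 mm
δ < δ_solid → spring does not go solid

NO, δ = 137 mm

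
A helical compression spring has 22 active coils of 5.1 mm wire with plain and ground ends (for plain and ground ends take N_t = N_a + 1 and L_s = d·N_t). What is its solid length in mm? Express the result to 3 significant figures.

plain and ground ends: N_t = N_a + 1 = 22 + 1 = 23
L_s = d·N_t = 5.1 × 23 = 117.3 mm

117 mm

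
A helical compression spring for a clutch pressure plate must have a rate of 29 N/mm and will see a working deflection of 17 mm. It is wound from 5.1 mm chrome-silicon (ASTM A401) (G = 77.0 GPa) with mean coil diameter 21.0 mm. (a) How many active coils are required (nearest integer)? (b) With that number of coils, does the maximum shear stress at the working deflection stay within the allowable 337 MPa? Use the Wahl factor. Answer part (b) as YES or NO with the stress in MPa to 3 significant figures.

(a) 24 coils; (b) YES, τ_max = 279 MPa

N_a = Gd⁴/(8D³k) = (77.0×10³)(5.1⁴)/(8·21.0³·29) = 24.25 → N_a = 24
Actual rate k = Gd⁴/(8D³·24) = 29.296 N/mm
Working load F = kδ = 29.296·17 = 498.04 N
C = 21.0/5.1 = 4.1176; K_W = (4C−1)/(4C−4)+0.615/C = 1.3899
τ_max = K_W·8FD/(πd³) = 1.3899·200.78 = 279.06 MPa
τ_max ≤ 337 MPa → acceptable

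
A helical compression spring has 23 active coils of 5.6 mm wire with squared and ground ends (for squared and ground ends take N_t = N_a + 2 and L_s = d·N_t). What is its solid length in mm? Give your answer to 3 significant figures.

squared and ground ends: N_t = N_a + 2 = 23 + 2 = 25
L_s = d·N_t = 5.6 × 25 = 140 mm

140 mm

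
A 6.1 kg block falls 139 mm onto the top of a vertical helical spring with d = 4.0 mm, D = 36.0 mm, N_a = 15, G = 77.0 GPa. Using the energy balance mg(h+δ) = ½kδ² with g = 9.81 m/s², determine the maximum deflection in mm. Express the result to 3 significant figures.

k = Gd⁴/(8D³N_a) = (77.0×10³)(4.0⁴)/(8·36.0³·15) = 3.5208 N/mm
W = mg = 6.1 × 9.81 = 59.841 N
½kδ² − Wδ − Wh = 0 → δ = (W + √(W² + 2kWh))/k
δ = (59.841 + √(3580.9 + 58571.4))/3.5208 = (59.841 + 249.3)/3.5208 = 87.805 mm

87.8 mm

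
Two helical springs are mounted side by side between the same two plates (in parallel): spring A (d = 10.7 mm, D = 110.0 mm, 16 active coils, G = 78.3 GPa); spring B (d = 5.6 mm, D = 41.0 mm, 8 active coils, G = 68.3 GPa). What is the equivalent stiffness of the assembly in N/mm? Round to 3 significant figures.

k_A = Gd⁴/(8D³N_a) = (78.3×10³)(10.7⁴)/(8·110.0³·16) = 6.0243 N/mm
k_B = Gd⁴/(8D³N_a) = (68.3×10³)(5.6⁴)/(8·41.0³·8) = 15.228 N/mm
Parallel: k_eq = 6.0243 + 15.228 = 21.252 N/mm

21.3 N/mm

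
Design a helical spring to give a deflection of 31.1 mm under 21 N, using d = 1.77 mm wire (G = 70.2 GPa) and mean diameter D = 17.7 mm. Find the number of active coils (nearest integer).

23

Required rate k = F/δ = 21/31.1 = 0.67524 N/mm
N_a = Gd⁴/(8D³k) = (70.2×10³ × 1.77⁴)/(8 × 17.7³ × 0.67524)
    = 689017 / 29955 = 23 → 23 coils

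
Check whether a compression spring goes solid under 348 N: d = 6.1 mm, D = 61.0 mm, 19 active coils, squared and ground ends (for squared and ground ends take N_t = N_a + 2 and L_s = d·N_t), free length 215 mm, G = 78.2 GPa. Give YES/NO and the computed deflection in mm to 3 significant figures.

YES, δ = 111 mm

k = Gd⁴/(8D³N_a) = (78.2×10³)(6.1⁴)/(8·61.0³·19) = 3.1383 N/mm
N_t = 21; L_s = 6.1·21 = 128.1 mm; δ_solid = L₀ − L_s = 215 − 128.1 = 86.9 mm
δ = F/k = 348/3.1383 = 110.89 mm
δ ≥ δ_solid → spring goes solid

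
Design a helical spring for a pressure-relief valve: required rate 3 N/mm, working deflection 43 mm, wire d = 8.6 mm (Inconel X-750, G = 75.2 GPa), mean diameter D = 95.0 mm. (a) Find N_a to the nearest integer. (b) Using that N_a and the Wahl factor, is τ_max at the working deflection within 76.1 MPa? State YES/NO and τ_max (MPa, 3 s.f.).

(a) 20 coils; (b) YES, τ_max = 55.4 MPa

N_a = Gd⁴/(8D³k) = (75.2×10³)(8.6⁴)/(8·95.0³·3) = 19.99 → N_a = 20
Actual rate k = Gd⁴/(8D³·20) = 2.9986 N/mm
Working load F = kδ = 2.9986·43 = 128.94 N
C = 95.0/8.6 = 11.0465; K_W = (4C−1)/(4C−4)+0.615/C = 1.1303
τ_max = K_W·8FD/(πd³) = 1.1303·49.041 = 55.432 MPa
τ_max ≤ 76.1 MPa → acceptable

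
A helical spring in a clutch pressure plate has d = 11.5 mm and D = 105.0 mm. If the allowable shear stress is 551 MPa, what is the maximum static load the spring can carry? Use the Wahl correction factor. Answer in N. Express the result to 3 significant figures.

2700 N

C = D/d = 105.0/11.5 = 9.1304
K_W = (4C−1)/(4C−4) + 0.615/C = 35.522/32.522 + 0.0674 = 1.1596
τ_max = K·8FD/(πd³) → F_max = τ_allow·πd³/(8DK)
F_max = 551·π·11.5³/(8·105.0·1.1596) = 2.6327e+06/974.07 = 2702.8 N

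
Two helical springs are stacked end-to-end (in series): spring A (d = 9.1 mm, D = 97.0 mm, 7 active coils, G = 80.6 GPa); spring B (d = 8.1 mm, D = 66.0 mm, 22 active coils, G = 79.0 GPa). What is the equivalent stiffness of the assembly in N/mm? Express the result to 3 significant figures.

4.14 N/mm

k_A = Gd⁴/(8D³N_a) = (80.6×10³)(9.1⁴)/(8·97.0³·7) = 10.814 N/mm
k_B = Gd⁴/(8D³N_a) = (79.0×10³)(8.1⁴)/(8·66.0³·22) = 6.7208 N/mm
Series: 1/k_eq = 1/10.814 + 1/6.7208 = 0.24126; k_eq = 4.1449 N/mm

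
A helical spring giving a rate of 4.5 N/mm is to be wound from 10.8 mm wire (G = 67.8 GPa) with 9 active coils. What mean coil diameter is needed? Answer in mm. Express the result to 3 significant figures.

142 mm

D = (Gd⁴/(8N_a·k))^(1/3) = (67.8×10³·10.8⁴/(8·9·4.5))^(1/3)
  = (2.84695e+06)^(1/3) = 141.7294 mm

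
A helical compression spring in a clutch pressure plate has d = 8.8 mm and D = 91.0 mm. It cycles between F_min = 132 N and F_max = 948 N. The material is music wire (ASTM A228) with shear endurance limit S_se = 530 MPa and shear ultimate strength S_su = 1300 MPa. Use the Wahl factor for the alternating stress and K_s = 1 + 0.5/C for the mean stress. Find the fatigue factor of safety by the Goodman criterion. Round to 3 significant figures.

C = D/d = 91.0/8.8 = 10.3409; K_W = (4C−1)/(4C−4)+0.615/C = 1.1398; K_s = 1+0.5/C = 1.0484
F_a = (F_max−F_min)/2 = 408 N; F_m = (F_max+F_min)/2 = 540 N
τ_a = K_W·8F_aD/(πd³) = 1.1398 × 138.74 = 158.13 MPa
τ_m = K_s·8F_mD/(πd³) = 1.0484 × 183.62 = 192.5 MPa
Goodman: 1/n_f = τ_a/S_se + τ_m/S_su = 158.13/530 + 192.5/1300 = 0.29835 + 0.14808 = 0.44643
n_f = 1/0.44643 = 2.24

2.24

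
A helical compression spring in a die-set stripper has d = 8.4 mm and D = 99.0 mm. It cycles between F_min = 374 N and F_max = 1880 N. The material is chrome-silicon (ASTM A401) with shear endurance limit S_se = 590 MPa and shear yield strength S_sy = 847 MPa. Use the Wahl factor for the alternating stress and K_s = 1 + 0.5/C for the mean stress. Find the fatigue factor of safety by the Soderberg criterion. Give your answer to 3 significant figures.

C = D/d = 99.0/8.4 = 11.7857; K_W = (4C−1)/(4C−4)+0.615/C = 1.1217; K_s = 1+0.5/C = 1.0424
F_a = (F_max−F_min)/2 = 753 N; F_m = (F_max+F_min)/2 = 1127 N
τ_a = K_W·8F_aD/(πd³) = 1.1217 × 320.28 = 359.27 MPa
τ_m = K_s·8F_mD/(πd³) = 1.0424 × 479.36 = 499.7 MPa
Soderberg: 1/n_f = τ_a/S_se + τ_m/S_sy = 359.27/590 + 499.7/847 = 0.60893 + 0.58996 = 1.1989
n_f = 1/1.1989 = 0.8341

0.834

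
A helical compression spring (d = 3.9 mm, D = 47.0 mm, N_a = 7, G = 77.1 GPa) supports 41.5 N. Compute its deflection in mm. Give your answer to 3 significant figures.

13.5 mm

k = Gd⁴/(8D³N_a) = (77.1×10³)(3.9⁴)/(8·47.0³·7) = 3.0678 N/mm
δ = F/k = 41.5 / 3.0678 = 13.527 mm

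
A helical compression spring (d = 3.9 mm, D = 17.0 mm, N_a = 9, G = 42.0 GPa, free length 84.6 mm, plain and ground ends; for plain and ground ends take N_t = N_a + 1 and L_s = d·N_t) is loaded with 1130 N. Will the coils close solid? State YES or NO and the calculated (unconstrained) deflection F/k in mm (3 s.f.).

k = Gd⁴/(8D³N_a) = (42.0×10³)(3.9⁴)/(8·17.0³·9) = 27.468 N/mm
N_t = 10; L_s = 3.9·10 = 39 mm; δ_solid = L₀ − L_s = 84.6 − 39 = 45.6 mm
δ = F/k = 1130/27.468 = 41.139 mm
δ < δ_solid → spring does not go solid

NO, δ = 41.1 mm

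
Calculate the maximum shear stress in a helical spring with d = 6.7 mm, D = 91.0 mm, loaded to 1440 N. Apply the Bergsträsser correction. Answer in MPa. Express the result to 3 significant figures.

1220 MPa

Spring index C = D/d = 91.0/6.7 = 13.5821
K_B = (4C+2)/(4C−3) = 56.328/51.328 = 1.0974
τ₀ = 8FD/(πd³) = 8·1440·91.0/(π·6.7³) = 1.04832e+06/944.87 = 1109.5 MPa
τ_max = K·τ₀ = 1.0974 × 1109.5 = 1217.6 MPa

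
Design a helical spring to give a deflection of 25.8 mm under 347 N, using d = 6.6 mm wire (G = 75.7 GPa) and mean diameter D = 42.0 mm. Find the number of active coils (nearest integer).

18

Required rate k = F/δ = 347/25.8 = 13.45 N/mm
N_a = Gd⁴/(8D³k) = (75.7×10³ × 6.6⁴)/(8 × 42.0³ × 13.45)
    = 1.43639e+08 / 7.97164e+06 = 18.02 → 18 coils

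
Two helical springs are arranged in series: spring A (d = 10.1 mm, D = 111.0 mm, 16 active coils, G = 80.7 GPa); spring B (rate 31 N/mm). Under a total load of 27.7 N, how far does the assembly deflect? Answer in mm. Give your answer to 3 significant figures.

6.67 mm

k_A = Gd⁴/(8D³N_a) = (80.7×10³)(10.1⁴)/(8·111.0³·16) = 4.7971 N/mm
Series: 1/k_eq = 1/4.7971 + 1/31 = 0.24072; k_eq = 4.1543 N/mm
δ = F/k_eq = 27.7/4.1543 = 6.6679 mm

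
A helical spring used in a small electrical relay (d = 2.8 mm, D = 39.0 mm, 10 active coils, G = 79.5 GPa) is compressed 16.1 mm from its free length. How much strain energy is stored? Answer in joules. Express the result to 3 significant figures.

0.133 J

k = Gd⁴/(8D³N_a) = (79.5×10³)(2.8⁴)/(8·39.0³·10) = 1.0297 N/mm
U = ½kδ² = 0.5 × 1.0297 × 16.1² = 133.46 N·mm = 0.13346 J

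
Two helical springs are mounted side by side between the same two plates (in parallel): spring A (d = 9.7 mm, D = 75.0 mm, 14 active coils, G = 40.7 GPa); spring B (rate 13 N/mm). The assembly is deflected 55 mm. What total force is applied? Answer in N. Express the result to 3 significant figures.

1130 N

k_A = Gd⁴/(8D³N_a) = (40.7×10³)(9.7⁴)/(8·75.0³·14) = 7.6257 N/mm
Parallel: k_eq = 7.6257 + 13 = 20.626 N/mm
F = k_eq·δ = 20.626·55 = 1134.4 N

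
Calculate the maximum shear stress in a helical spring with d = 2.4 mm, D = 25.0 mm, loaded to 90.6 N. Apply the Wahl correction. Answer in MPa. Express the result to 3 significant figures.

Spring index C = D/d = 25.0/2.4 = 10.4167
K_W = (4C−1)/(4C−4) + 0.615/C = 40.667/37.667 + 0.0590 = 1.1387
τ₀ = 8FD/(πd³) = 8·90.6·25.0/(π·2.4³) = 18120/43.429 = 417.23 MPa
τ_max = K·τ₀ = 1.1387 × 417.23 = 475.09 MPa

475 MPa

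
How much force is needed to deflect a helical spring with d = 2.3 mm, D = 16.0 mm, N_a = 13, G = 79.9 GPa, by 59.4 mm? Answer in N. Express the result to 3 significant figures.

k = Gd⁴/(8D³N_a) = (79.9×10³)(2.3⁴)/(8·16.0³·13) = 5.2489 N/mm
F = k·δ = 5.2489 × 59.4 = 311.78 N

312 N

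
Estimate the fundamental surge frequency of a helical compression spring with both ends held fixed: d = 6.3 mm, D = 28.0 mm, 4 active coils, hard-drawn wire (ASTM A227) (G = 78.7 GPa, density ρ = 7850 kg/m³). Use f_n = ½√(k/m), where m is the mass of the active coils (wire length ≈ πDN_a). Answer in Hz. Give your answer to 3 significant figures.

k = Gd⁴/(8D³N_a) = (78.7×10³)(6.3⁴)/(8·28.0³·4) = 176.49 N/mm = 1.7649e+05 N/m
Wire length L = πDN_a = π·28.0·4 = 351.86 mm
m = ρ·(πd²/4)·L = 7850 × 31.172×10⁻⁶ m² × 0.35186 m = 0.086101 kg
f_n = ½√(k/m) = 0.5·√(1.7649e+05/0.086101) = 0.5·√(2.0498e+06) = 715.85 Hz

716 Hz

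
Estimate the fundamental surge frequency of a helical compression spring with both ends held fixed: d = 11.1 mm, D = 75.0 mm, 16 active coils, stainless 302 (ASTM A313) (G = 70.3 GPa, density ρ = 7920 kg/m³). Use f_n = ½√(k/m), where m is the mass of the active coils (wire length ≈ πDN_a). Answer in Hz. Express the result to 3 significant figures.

k = Gd⁴/(8D³N_a) = (70.3×10³)(11.1⁴)/(8·75.0³·16) = 19.763 N/mm = 19763 N/m
Wire length L = πDN_a = π·75.0·16 = 3769.9 mm
m = ρ·(πd²/4)·L = 7920 × 96.769×10⁻⁶ m² × 3.7699 m = 2.8893 kg
f_n = ½√(k/m) = 0.5·√(19763/2.8893) = 0.5·√(6840.1) = 41.352 Hz

41.4 Hz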